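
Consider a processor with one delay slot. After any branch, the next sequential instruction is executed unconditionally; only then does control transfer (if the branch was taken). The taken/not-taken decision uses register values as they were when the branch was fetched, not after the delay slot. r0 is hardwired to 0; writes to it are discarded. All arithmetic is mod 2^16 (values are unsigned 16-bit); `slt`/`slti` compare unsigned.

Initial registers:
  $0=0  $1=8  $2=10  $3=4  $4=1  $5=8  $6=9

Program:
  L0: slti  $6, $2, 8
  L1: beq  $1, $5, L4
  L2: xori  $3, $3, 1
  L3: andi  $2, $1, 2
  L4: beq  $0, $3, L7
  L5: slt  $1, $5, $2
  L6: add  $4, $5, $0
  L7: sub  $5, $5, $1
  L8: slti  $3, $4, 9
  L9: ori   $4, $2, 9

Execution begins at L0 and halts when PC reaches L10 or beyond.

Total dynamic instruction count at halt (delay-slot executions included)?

9

  step pc=0: slti  $6, $2, 8  regs=(0,8,10,4,1,8,0)
  step pc=1: beq  $1, $5, L4  cond=T  regs=(0,8,10,4,1,8,0)
  step pc=2: xori  $3, $3, 1  regs=(0,8,10,5,1,8,0)
  step pc=4: beq  $0, $3, L7  cond=F  regs=(0,8,10,5,1,8,0)
  step pc=5: slt  $1, $5, $2  regs=(0,1,10,5,1,8,0)
  step pc=6: add  $4, $5, $0  regs=(0,1,10,5,8,8,0)
  step pc=7: sub  $5, $5, $1  regs=(0,1,10,5,8,7,0)
  step pc=8: slti  $3, $4, 9  regs=(0,1,10,1,8,7,0)
  step pc=9: ori   $4, $2, 9  regs=(0,1,10,1,11,7,0)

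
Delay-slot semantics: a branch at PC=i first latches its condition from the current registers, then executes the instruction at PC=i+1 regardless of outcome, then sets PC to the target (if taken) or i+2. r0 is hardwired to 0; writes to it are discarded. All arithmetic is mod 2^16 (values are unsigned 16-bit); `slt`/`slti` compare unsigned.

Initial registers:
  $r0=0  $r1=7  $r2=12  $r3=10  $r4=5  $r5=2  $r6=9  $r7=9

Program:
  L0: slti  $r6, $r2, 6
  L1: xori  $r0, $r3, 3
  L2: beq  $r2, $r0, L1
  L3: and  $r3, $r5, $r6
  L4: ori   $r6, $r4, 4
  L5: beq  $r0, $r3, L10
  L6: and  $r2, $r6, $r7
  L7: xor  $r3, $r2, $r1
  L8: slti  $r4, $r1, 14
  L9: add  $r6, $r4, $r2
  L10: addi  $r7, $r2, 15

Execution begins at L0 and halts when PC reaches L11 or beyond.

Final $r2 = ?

1

  step pc=0: slti  $r6, $r2, 6  regs=(0,7,12,10,5,2,0,9)
  step pc=1: xori  $r0, $r3, 3  regs=(0,7,12,10,5,2,0,9)
  step pc=2: beq  $r2, $r0, L1  cond=F  regs=(0,7,12,10,5,2,0,9)
  step pc=3: and  $r3, $r5, $r6  regs=(0,7,12,0,5,2,0,9)
  step pc=4: ori   $r6, $r4, 4  regs=(0,7,12,0,5,2,5,9)
  step pc=5: beq  $r0, $r3, L10  cond=T  regs=(0,7,12,0,5,2,5,9)
  step pc=6: and  $r2, $r6, $r7  regs=(0,7,1,0,5,2,5,9)
  step pc=10: addi  $r7, $r2, 15  regs=(0,7,1,0,5,2,5,16)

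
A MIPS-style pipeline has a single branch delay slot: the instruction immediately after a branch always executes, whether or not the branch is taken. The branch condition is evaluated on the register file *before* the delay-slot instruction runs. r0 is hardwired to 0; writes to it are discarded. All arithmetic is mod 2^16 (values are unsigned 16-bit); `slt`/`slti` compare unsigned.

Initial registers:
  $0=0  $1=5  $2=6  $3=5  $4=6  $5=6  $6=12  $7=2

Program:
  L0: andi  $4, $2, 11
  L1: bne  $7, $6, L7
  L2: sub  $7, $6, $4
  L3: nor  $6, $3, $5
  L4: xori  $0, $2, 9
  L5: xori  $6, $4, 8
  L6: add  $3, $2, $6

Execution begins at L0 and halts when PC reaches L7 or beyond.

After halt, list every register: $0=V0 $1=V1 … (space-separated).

[0] andi  $4, $2, 11  →  {$0:0, $1:5, $2:6, $3:5, $4:2, $5:6, $6:12, $7:2}
[1] bne  $7, $6, L7  →  {$0:0, $1:5, $2:6, $3:5, $4:2, $5:6, $6:12, $7:2}  ⟨branch taken⟩
[2] sub  $7, $6, $4  →  {$0:0, $1:5, $2:6, $3:5, $4:2, $5:6, $6:12, $7:10}

$0=0 $1=5 $2=6 $3=5 $4=2 $5=6 $6=12 $7=10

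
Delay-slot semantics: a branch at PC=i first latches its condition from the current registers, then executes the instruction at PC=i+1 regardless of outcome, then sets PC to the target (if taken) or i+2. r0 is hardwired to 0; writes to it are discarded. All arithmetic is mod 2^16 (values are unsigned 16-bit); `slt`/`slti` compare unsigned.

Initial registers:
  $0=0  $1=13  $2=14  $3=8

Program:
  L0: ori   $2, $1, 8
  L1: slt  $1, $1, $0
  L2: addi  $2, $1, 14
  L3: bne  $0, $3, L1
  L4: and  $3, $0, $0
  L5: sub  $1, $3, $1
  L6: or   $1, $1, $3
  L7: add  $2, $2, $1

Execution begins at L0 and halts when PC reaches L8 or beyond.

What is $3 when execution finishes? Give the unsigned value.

  step pc=0: ori   $2, $1, 8  regs=(0,13,13,8)
  step pc=1: slt  $1, $1, $0  regs=(0,0,13,8)
  step pc=2: addi  $2, $1, 14  regs=(0,0,14,8)
  step pc=3: bne  $0, $3, L1  cond=T  regs=(0,0,14,8)
  step pc=4: and  $3, $0, $0  regs=(0,0,14,0)
  step pc=1: slt  $1, $1, $0  regs=(0,0,14,0)
  step pc=2: addi  $2, $1, 14  regs=(0,0,14,0)
  step pc=3: bne  $0, $3, L1  cond=F  regs=(0,0,14,0)
  step pc=4: and  $3, $0, $0  regs=(0,0,14,0)
  step pc=5: sub  $1, $3, $1  regs=(0,0,14,0)
  step pc=6: or   $1, $1, $3  regs=(0,0,14,0)
  step pc=7: add  $2, $2, $1  regs=(0,0,14,0)

0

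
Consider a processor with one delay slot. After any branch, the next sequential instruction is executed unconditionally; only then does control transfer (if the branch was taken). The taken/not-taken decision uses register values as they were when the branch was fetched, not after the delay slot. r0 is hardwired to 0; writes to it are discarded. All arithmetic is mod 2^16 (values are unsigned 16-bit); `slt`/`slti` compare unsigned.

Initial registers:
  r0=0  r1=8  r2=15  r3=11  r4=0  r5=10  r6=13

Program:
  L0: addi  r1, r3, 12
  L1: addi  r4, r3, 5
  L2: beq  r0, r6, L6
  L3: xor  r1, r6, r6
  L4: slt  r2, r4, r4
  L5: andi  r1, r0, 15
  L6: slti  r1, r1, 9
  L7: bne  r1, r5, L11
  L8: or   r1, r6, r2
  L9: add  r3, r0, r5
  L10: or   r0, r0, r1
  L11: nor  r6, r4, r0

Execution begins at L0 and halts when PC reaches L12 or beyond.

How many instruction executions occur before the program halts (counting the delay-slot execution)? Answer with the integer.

PC=0  addi  r1, r3, 12       | r0=0 r1=23 r2=15 r3=11 r4=0 r5=10 r6=13
PC=1  addi  r4, r3, 5        | r0=0 r1=23 r2=15 r3=11 r4=16 r5=10 r6=13
PC=2  beq  r0, r6, L6        | r0=0 r1=23 r2=15 r3=11 r4=16 r5=10 r6=13  [not taken]
PC=3  xor  r1, r6, r6        | r0=0 r1=0 r2=15 r3=11 r4=16 r5=10 r6=13
PC=4  slt  r2, r4, r4        | r0=0 r1=0 r2=0 r3=11 r4=16 r5=10 r6=13
PC=5  andi  r1, r0, 15       | r0=0 r1=0 r2=0 r3=11 r4=16 r5=10 r6=13
PC=6  slti  r1, r1, 9        | r0=0 r1=1 r2=0 r3=11 r4=16 r5=10 r6=13
PC=7  bne  r1, r5, L11       | r0=0 r1=1 r2=0 r3=11 r4=16 r5=10 r6=13  [TAKEN]
PC=8  or   r1, r6, r2        | r0=0 r1=13 r2=0 r3=11 r4=16 r5=10 r6=13
PC=11 nor  r6, r4, r0        | r0=0 r1=13 r2=0 r3=11 r4=16 r5=10 r6=65519

10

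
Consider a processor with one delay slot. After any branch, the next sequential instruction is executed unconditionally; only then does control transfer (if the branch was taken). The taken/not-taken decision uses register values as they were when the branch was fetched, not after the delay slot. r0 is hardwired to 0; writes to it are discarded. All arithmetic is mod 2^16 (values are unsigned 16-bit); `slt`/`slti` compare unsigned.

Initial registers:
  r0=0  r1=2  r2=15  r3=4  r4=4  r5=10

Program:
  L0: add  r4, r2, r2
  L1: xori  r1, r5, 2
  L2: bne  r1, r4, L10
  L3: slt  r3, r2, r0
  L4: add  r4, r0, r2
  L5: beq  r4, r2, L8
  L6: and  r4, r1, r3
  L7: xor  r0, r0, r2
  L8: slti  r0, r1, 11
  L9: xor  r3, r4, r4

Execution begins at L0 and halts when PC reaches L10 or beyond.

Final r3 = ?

0

[0] add  r4, r2, r2  →  {r0:0, r1:2, r2:15, r3:4, r4:30, r5:10}
[1] xori  r1, r5, 2  →  {r0:0, r1:8, r2:15, r3:4, r4:30, r5:10}
[2] bne  r1, r4, L10  →  {r0:0, r1:8, r2:15, r3:4, r4:30, r5:10}  ⟨branch taken⟩
[3] slt  r3, r2, r0  →  {r0:0, r1:8, r2:15, r3:0, r4:30, r5:10}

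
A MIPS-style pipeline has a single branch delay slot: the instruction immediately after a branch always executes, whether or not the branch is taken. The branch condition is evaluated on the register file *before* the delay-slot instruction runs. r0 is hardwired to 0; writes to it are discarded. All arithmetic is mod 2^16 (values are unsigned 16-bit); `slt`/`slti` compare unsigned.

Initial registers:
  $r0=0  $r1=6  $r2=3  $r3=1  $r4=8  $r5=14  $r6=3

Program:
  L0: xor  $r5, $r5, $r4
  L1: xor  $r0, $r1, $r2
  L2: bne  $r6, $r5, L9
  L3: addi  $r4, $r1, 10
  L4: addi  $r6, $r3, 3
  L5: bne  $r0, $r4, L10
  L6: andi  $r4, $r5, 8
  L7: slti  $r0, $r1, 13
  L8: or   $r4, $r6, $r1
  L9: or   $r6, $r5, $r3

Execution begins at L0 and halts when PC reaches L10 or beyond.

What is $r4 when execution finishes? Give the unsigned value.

16

PC=0  xor  $r5, $r5, $r4     | $r0=0 $r1=6 $r2=3 $r3=1 $r4=8 $r5=6 $r6=3
PC=1  xor  $r0, $r1, $r2     | $r0=0 $r1=6 $r2=3 $r3=1 $r4=8 $r5=6 $r6=3
PC=2  bne  $r6, $r5, L9      | $r0=0 $r1=6 $r2=3 $r3=1 $r4=8 $r5=6 $r6=3  [TAKEN]
PC=3  addi  $r4, $r1, 10     | $r0=0 $r1=6 $r2=3 $r3=1 $r4=16 $r5=6 $r6=3
PC=9  or   $r6, $r5, $r3     | $r0=0 $r1=6 $r2=3 $r3=1 $r4=16 $r5=6 $r6=7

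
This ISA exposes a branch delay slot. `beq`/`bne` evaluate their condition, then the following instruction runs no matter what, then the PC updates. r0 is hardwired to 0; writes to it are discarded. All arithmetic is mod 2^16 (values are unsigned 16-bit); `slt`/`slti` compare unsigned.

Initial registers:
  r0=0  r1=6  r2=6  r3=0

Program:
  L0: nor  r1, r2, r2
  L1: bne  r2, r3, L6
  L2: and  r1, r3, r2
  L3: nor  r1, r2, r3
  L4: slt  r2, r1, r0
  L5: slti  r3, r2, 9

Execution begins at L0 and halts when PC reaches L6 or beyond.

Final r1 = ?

0

  step pc=0: nor  r1, r2, r2  regs=(0,65529,6,0)
  step pc=1: bne  r2, r3, L6  cond=T  regs=(0,65529,6,0)
  step pc=2: and  r1, r3, r2  regs=(0,0,6,0)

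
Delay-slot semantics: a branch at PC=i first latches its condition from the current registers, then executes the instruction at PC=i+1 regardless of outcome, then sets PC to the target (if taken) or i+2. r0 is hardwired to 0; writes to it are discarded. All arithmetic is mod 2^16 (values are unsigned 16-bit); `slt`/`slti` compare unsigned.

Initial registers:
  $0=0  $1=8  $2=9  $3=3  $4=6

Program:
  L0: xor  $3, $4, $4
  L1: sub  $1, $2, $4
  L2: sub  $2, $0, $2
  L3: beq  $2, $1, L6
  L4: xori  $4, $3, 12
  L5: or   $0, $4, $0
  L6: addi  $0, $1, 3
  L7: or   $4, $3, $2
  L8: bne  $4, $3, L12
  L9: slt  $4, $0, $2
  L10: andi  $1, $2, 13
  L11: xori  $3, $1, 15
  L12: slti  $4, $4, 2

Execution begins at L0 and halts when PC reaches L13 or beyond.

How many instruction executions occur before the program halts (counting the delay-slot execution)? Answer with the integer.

[0] xor  $3, $4, $4  →  {$0:0, $1:8, $2:9, $3:0, $4:6}
[1] sub  $1, $2, $4  →  {$0:0, $1:3, $2:9, $3:0, $4:6}
[2] sub  $2, $0, $2  →  {$0:0, $1:3, $2:65527, $3:0, $4:6}
[3] beq  $2, $1, L6  →  {$0:0, $1:3, $2:65527, $3:0, $4:6}  ⟨branch fallthrough⟩
[4] xori  $4, $3, 12  →  {$0:0, $1:3, $2:65527, $3:0, $4:12}
[5] or   $0, $4, $0  →  {$0:0, $1:3, $2:65527, $3:0, $4:12}
[6] addi  $0, $1, 3  →  {$0:0, $1:3, $2:65527, $3:0, $4:12}
[7] or   $4, $3, $2  →  {$0:0, $1:3, $2:65527, $3:0, $4:65527}
[8] bne  $4, $3, L12  →  {$0:0, $1:3, $2:65527, $3:0, $4:65527}  ⟨branch taken⟩
[9] slt  $4, $0, $2  →  {$0:0, $1:3, $2:65527, $3:0, $4:1}
[12] slti  $4, $4, 2  →  {$0:0, $1:3, $2:65527, $3:0, $4:1}

11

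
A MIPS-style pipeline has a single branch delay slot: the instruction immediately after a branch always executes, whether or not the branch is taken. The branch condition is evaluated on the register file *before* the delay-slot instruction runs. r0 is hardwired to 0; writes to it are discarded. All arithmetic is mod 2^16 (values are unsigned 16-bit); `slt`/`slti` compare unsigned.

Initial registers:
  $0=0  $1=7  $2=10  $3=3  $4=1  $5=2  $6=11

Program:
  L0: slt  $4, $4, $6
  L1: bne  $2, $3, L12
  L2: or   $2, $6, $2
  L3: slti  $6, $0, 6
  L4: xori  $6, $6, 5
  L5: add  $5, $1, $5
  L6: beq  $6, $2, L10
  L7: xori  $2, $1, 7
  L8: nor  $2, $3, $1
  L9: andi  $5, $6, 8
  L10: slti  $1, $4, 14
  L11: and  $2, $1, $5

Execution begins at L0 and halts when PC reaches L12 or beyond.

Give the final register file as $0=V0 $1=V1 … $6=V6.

$0=0 $1=7 $2=11 $3=3 $4=1 $5=2 $6=11

#0 slt  $4, $4, $6 ; 0/7/10/3/1/2/11
#1 bne  $2, $3, L12 ; 0/7/10/3/1/2/11 ; →target
#2 or   $2, $6, $2 ; 0/7/11/3/1/2/11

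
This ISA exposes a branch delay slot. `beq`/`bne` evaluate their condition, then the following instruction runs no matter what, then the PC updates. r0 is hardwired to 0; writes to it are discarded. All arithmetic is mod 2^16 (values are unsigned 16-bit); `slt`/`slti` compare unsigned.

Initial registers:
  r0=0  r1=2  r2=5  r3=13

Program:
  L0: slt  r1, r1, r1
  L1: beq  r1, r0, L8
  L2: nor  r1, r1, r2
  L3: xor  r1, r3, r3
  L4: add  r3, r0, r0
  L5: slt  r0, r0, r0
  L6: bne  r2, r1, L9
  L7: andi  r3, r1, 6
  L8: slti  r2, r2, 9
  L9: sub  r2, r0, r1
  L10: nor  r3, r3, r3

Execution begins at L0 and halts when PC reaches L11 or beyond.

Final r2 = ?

PC=0  slt  r1, r1, r1        | r0=0 r1=0 r2=5 r3=13
PC=1  beq  r1, r0, L8        | r0=0 r1=0 r2=5 r3=13  [TAKEN]
PC=2  nor  r1, r1, r2        | r0=0 r1=65530 r2=5 r3=13
PC=8  slti  r2, r2, 9        | r0=0 r1=65530 r2=1 r3=13
PC=9  sub  r2, r0, r1        | r0=0 r1=65530 r2=6 r3=13
PC=10 nor  r3, r3, r3        | r0=0 r1=65530 r2=6 r3=65522

6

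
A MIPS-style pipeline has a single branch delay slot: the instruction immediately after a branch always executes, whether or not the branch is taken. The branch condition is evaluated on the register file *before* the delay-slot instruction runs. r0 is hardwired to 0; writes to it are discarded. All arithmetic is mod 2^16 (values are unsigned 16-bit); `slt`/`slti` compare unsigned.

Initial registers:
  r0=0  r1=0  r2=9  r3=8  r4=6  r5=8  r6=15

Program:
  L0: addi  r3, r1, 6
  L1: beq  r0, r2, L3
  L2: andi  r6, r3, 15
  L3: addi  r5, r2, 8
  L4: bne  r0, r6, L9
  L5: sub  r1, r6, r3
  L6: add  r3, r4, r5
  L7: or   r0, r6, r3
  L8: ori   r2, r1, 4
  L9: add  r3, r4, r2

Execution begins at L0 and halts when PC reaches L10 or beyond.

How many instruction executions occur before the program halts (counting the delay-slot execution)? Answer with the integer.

[0] addi  r3, r1, 6  →  {r0:0, r1:0, r2:9, r3:6, r4:6, r5:8, r6:15}
[1] beq  r0, r2, L3  →  {r0:0, r1:0, r2:9, r3:6, r4:6, r5:8, r6:15}  ⟨branch fallthrough⟩
[2] andi  r6, r3, 15  →  {r0:0, r1:0, r2:9, r3:6, r4:6, r5:8, r6:6}
[3] addi  r5, r2, 8  →  {r0:0, r1:0, r2:9, r3:6, r4:6, r5:17, r6:6}
[4] bne  r0, r6, L9  →  {r0:0, r1:0, r2:9, r3:6, r4:6, r5:17, r6:6}  ⟨branch taken⟩
[5] sub  r1, r6, r3  →  {r0:0, r1:0, r2:9, r3:6, r4:6, r5:17, r6:6}
[9] add  r3, r4, r2  →  {r0:0, r1:0, r2:9, r3:15, r4:6, r5:17, r6:6}

7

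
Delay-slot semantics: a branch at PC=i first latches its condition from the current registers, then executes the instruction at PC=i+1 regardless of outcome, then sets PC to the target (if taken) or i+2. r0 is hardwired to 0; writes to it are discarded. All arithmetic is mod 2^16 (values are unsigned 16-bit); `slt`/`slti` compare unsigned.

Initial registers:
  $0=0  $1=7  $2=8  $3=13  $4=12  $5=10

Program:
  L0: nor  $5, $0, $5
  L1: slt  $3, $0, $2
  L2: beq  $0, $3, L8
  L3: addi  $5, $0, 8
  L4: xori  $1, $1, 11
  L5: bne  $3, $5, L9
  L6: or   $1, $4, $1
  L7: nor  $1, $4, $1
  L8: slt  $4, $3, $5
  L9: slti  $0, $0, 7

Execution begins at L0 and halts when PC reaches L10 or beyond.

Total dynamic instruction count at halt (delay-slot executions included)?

PC=0  nor  $5, $0, $5        | $0=0 $1=7 $2=8 $3=13 $4=12 $5=65525
PC=1  slt  $3, $0, $2        | $0=0 $1=7 $2=8 $3=1 $4=12 $5=65525
PC=2  beq  $0, $3, L8        | $0=0 $1=7 $2=8 $3=1 $4=12 $5=65525  [not taken]
PC=3  addi  $5, $0, 8        | $0=0 $1=7 $2=8 $3=1 $4=12 $5=8
PC=4  xori  $1, $1, 11       | $0=0 $1=12 $2=8 $3=1 $4=12 $5=8
PC=5  bne  $3, $5, L9        | $0=0 $1=12 $2=8 $3=1 $4=12 $5=8  [TAKEN]
PC=6  or   $1, $4, $1        | $0=0 $1=12 $2=8 $3=1 $4=12 $5=8
PC=9  slti  $0, $0, 7        | $0=0 $1=12 $2=8 $3=1 $4=12 $5=8

8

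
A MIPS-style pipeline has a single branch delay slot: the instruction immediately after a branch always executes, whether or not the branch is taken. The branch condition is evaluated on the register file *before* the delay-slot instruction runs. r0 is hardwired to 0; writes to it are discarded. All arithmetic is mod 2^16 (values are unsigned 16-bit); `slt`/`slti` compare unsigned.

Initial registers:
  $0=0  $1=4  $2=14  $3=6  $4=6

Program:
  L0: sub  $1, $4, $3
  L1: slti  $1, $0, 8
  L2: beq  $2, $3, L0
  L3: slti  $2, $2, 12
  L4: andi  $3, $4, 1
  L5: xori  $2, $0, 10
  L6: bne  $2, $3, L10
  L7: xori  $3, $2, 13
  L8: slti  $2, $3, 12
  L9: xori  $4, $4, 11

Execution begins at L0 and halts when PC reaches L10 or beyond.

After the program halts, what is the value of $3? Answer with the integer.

[0] sub  $1, $4, $3  →  {$0:0, $1:0, $2:14, $3:6, $4:6}
[1] slti  $1, $0, 8  →  {$0:0, $1:1, $2:14, $3:6, $4:6}
[2] beq  $2, $3, L0  →  {$0:0, $1:1, $2:14, $3:6, $4:6}  ⟨branch fallthrough⟩
[3] slti  $2, $2, 12  →  {$0:0, $1:1, $2:0, $3:6, $4:6}
[4] andi  $3, $4, 1  →  {$0:0, $1:1, $2:0, $3:0, $4:6}
[5] xori  $2, $0, 10  →  {$0:0, $1:1, $2:10, $3:0, $4:6}
[6] bne  $2, $3, L10  →  {$0:0, $1:1, $2:10, $3:0, $4:6}  ⟨branch taken⟩
[7] xori  $3, $2, 13  →  {$0:0, $1:1, $2:10, $3:7, $4:6}

7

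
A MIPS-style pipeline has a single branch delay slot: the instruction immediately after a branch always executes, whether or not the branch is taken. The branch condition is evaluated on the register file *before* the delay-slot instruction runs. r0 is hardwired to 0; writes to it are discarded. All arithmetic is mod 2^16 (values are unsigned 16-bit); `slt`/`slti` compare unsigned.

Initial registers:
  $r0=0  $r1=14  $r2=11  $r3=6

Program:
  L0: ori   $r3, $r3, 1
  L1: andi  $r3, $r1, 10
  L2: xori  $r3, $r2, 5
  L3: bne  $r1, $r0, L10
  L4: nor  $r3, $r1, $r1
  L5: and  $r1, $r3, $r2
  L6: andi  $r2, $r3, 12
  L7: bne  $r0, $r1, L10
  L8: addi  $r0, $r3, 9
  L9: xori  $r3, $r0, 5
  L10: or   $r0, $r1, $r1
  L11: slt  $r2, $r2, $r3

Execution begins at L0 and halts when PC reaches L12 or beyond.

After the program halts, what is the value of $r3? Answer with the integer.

65521

#0 ori   $r3, $r3, 1 ; 0/14/11/7
#1 andi  $r3, $r1, 10 ; 0/14/11/10
#2 xori  $r3, $r2, 5 ; 0/14/11/14
#3 bne  $r1, $r0, L10 ; 0/14/11/14 ; →target
#4 nor  $r3, $r1, $r1 ; 0/14/11/65521
#10 or   $r0, $r1, $r1 ; 0/14/11/65521
#11 slt  $r2, $r2, $r3 ; 0/14/1/65521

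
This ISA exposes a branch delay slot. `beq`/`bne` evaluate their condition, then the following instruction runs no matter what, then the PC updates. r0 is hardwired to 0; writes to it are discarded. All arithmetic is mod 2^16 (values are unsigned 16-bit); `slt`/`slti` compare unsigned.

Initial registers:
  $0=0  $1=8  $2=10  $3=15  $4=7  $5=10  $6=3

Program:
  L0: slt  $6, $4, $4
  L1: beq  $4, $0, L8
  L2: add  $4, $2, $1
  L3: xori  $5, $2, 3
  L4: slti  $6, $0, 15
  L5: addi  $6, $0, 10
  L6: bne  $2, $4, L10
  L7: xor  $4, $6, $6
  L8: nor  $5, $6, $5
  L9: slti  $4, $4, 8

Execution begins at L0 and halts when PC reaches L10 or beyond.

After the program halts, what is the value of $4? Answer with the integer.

  step pc=0: slt  $6, $4, $4  regs=(0,8,10,15,7,10,0)
  step pc=1: beq  $4, $0, L8  cond=F  regs=(0,8,10,15,7,10,0)
  step pc=2: add  $4, $2, $1  regs=(0,8,10,15,18,10,0)
  step pc=3: xori  $5, $2, 3  regs=(0,8,10,15,18,9,0)
  step pc=4: slti  $6, $0, 15  regs=(0,8,10,15,18,9,1)
  step pc=5: addi  $6, $0, 10  regs=(0,8,10,15,18,9,10)
  step pc=6: bne  $2, $4, L10  cond=T  regs=(0,8,10,15,18,9,10)
  step pc=7: xor  $4, $6, $6  regs=(0,8,10,15,0,9,10)

0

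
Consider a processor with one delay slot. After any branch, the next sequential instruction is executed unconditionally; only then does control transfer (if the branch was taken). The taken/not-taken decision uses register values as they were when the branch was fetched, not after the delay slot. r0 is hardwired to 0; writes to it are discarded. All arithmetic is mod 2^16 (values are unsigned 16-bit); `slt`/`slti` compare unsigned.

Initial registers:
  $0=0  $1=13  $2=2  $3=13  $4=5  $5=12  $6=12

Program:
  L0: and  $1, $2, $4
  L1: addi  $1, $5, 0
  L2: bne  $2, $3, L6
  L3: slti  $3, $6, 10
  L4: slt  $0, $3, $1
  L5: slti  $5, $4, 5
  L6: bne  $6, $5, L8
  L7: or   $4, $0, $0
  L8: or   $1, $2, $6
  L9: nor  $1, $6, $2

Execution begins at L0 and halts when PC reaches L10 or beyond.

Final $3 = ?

0

[0] and  $1, $2, $4  →  {$0:0, $1:0, $2:2, $3:13, $4:5, $5:12, $6:12}
[1] addi  $1, $5, 0  →  {$0:0, $1:12, $2:2, $3:13, $4:5, $5:12, $6:12}
[2] bne  $2, $3, L6  →  {$0:0, $1:12, $2:2, $3:13, $4:5, $5:12, $6:12}  ⟨branch taken⟩
[3] slti  $3, $6, 10  →  {$0:0, $1:12, $2:2, $3:0, $4:5, $5:12, $6:12}
[6] bne  $6, $5, L8  →  {$0:0, $1:12, $2:2, $3:0, $4:5, $5:12, $6:12}  ⟨branch fallthrough⟩
[7] or   $4, $0, $0  →  {$0:0, $1:12, $2:2, $3:0, $4:0, $5:12, $6:12}
[8] or   $1, $2, $6  →  {$0:0, $1:14, $2:2, $3:0, $4:0, $5:12, $6:12}
[9] nor  $1, $6, $2  →  {$0:0, $1:65521, $2:2, $3:0, $4:0, $5:12, $6:12}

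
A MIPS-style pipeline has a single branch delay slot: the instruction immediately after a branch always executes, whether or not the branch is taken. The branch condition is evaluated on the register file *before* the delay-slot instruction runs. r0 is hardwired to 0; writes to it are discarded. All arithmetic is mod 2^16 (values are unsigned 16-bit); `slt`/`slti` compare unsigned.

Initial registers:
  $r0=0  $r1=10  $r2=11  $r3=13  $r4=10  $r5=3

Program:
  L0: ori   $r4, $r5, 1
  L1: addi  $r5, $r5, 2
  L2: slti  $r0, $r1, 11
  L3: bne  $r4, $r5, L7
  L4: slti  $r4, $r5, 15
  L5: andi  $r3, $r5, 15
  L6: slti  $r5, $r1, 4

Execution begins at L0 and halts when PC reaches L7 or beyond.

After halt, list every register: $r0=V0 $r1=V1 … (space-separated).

PC=0  ori   $r4, $r5, 1      | $r0=0 $r1=10 $r2=11 $r3=13 $r4=3 $r5=3
PC=1  addi  $r5, $r5, 2      | $r0=0 $r1=10 $r2=11 $r3=13 $r4=3 $r5=5
PC=2  slti  $r0, $r1, 11     | $r0=0 $r1=10 $r2=11 $r3=13 $r4=3 $r5=5
PC=3  bne  $r4, $r5, L7      | $r0=0 $r1=10 $r2=11 $r3=13 $r4=3 $r5=5  [TAKEN]
PC=4  slti  $r4, $r5, 15     | $r0=0 $r1=10 $r2=11 $r3=13 $r4=1 $r5=5

$r0=0 $r1=10 $r2=11 $r3=13 $r4=1 $r5=5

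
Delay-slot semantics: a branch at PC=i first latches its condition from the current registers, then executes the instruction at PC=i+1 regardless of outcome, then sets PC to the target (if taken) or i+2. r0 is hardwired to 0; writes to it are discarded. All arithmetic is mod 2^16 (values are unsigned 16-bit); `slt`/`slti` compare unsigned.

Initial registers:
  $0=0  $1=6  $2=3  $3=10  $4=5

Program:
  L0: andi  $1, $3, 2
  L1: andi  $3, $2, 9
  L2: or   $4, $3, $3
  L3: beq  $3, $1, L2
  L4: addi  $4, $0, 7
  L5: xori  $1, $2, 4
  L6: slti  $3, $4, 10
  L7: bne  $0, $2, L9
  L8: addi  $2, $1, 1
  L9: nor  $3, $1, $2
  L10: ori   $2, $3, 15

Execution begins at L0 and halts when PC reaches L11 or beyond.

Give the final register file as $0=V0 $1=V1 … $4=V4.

  step pc=0: andi  $1, $3, 2  regs=(0,2,3,10,5)
  step pc=1: andi  $3, $2, 9  regs=(0,2,3,1,5)
  step pc=2: or   $4, $3, $3  regs=(0,2,3,1,1)
  step pc=3: beq  $3, $1, L2  cond=F  regs=(0,2,3,1,1)
  step pc=4: addi  $4, $0, 7  regs=(0,2,3,1,7)
  step pc=5: xori  $1, $2, 4  regs=(0,7,3,1,7)
  step pc=6: slti  $3, $4, 10  regs=(0,7,3,1,7)
  step pc=7: bne  $0, $2, L9  cond=T  regs=(0,7,3,1,7)
  step pc=8: addi  $2, $1, 1  regs=(0,7,8,1,7)
  step pc=9: nor  $3, $1, $2  regs=(0,7,8,65520,7)
  step pc=10: ori   $2, $3, 15  regs=(0,7,65535,65520,7)

$0=0 $1=7 $2=65535 $3=65520 $4=7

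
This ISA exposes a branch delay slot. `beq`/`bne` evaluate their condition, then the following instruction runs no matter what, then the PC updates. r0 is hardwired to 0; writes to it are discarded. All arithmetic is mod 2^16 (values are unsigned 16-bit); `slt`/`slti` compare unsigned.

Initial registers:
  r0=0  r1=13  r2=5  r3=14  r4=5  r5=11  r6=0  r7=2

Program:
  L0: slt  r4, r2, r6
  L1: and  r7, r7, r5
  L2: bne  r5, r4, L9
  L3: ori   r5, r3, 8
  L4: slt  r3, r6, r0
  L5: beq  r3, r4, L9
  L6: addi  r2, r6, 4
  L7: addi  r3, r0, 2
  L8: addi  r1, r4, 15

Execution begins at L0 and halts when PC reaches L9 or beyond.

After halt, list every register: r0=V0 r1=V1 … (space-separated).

r0=0 r1=13 r2=5 r3=14 r4=0 r5=14 r6=0 r7=2

PC=0  slt  r4, r2, r6        | r0=0 r1=13 r2=5 r3=14 r4=0 r5=11 r6=0 r7=2
PC=1  and  r7, r7, r5        | r0=0 r1=13 r2=5 r3=14 r4=0 r5=11 r6=0 r7=2
PC=2  bne  r5, r4, L9        | r0=0 r1=13 r2=5 r3=14 r4=0 r5=11 r6=0 r7=2  [TAKEN]
PC=3  ori   r5, r3, 8        | r0=0 r1=13 r2=5 r3=14 r4=0 r5=14 r6=0 r7=2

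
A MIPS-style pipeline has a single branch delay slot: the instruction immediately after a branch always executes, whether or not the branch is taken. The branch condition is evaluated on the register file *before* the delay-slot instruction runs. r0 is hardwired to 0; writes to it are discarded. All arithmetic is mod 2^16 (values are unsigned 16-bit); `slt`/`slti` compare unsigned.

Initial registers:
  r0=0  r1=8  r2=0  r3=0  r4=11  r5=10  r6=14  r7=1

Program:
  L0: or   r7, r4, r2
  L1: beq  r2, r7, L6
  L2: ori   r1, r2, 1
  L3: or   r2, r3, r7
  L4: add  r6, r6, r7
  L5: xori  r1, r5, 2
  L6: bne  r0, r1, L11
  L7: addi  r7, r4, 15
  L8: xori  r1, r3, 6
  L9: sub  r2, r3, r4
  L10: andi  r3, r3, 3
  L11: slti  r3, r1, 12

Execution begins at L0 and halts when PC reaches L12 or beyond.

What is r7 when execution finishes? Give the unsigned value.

  step pc=0: or   r7, r4, r2  regs=(0,8,0,0,11,10,14,11)
  step pc=1: beq  r2, r7, L6  cond=F  regs=(0,8,0,0,11,10,14,11)
  step pc=2: ori   r1, r2, 1  regs=(0,1,0,0,11,10,14,11)
  step pc=3: or   r2, r3, r7  regs=(0,1,11,0,11,10,14,11)
  step pc=4: add  r6, r6, r7  regs=(0,1,11,0,11,10,25,11)
  step pc=5: xori  r1, r5, 2  regs=(0,8,11,0,11,10,25,11)
  step pc=6: bne  r0, r1, L11  cond=T  regs=(0,8,11,0,11,10,25,11)
  step pc=7: addi  r7, r4, 15  regs=(0,8,11,0,11,10,25,26)
  step pc=11: slti  r3, r1, 12  regs=(0,8,11,1,11,10,25,26)

26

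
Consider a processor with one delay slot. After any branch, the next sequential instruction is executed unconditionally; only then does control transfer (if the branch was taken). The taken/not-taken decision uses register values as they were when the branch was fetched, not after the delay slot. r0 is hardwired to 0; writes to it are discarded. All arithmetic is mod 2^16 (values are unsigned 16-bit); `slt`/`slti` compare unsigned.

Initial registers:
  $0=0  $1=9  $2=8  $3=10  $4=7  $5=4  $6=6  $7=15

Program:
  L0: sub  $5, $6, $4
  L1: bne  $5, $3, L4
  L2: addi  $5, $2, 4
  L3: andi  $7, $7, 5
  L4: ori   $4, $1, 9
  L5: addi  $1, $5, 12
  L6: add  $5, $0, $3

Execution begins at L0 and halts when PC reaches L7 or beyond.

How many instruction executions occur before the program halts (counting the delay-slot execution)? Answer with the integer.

6

PC=0  sub  $5, $6, $4        | $0=0 $1=9 $2=8 $3=10 $4=7 $5=65535 $6=6 $7=15
PC=1  bne  $5, $3, L4        | $0=0 $1=9 $2=8 $3=10 $4=7 $5=65535 $6=6 $7=15  [TAKEN]
PC=2  addi  $5, $2, 4        | $0=0 $1=9 $2=8 $3=10 $4=7 $5=12 $6=6 $7=15
PC=4  ori   $4, $1, 9        | $0=0 $1=9 $2=8 $3=10 $4=9 $5=12 $6=6 $7=15
PC=5  addi  $1, $5, 12       | $0=0 $1=24 $2=8 $3=10 $4=9 $5=12 $6=6 $7=15
PC=6  add  $5, $0, $3        | $0=0 $1=24 $2=8 $3=10 $4=9 $5=10 $6=6 $7=15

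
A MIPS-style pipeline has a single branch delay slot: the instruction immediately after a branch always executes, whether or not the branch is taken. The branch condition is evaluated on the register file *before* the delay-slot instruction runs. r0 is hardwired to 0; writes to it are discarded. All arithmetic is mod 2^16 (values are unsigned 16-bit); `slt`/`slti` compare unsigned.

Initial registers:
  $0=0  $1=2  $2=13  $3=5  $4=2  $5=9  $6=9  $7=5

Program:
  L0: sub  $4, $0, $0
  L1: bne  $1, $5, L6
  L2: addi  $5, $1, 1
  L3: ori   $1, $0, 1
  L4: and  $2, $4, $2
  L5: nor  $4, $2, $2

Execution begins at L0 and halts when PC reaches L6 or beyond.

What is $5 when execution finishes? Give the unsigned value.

[0] sub  $4, $0, $0  →  {$0:0, $1:2, $2:13, $3:5, $4:0, $5:9, $6:9, $7:5}
[1] bne  $1, $5, L6  →  {$0:0, $1:2, $2:13, $3:5, $4:0, $5:9, $6:9, $7:5}  ⟨branch taken⟩
[2] addi  $5, $1, 1  →  {$0:0, $1:2, $2:13, $3:5, $4:0, $5:3, $6:9, $7:5}

3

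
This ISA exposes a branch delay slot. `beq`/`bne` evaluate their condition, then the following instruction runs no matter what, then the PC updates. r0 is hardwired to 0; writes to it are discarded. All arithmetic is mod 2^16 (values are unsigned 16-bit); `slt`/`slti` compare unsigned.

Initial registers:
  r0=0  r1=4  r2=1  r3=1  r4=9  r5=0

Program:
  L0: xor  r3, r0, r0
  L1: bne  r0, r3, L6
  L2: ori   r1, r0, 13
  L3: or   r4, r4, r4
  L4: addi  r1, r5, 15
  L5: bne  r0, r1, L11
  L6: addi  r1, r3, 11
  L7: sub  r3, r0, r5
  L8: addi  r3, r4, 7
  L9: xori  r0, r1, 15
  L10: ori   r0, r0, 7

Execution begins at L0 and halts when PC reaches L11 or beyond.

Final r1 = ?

11

#0 xor  r3, r0, r0 ; 0/4/1/0/9/0
#1 bne  r0, r3, L6 ; 0/4/1/0/9/0 ; →fallthru
#2 ori   r1, r0, 13 ; 0/13/1/0/9/0
#3 or   r4, r4, r4 ; 0/13/1/0/9/0
#4 addi  r1, r5, 15 ; 0/15/1/0/9/0
#5 bne  r0, r1, L11 ; 0/15/1/0/9/0 ; →target
#6 addi  r1, r3, 11 ; 0/11/1/0/9/0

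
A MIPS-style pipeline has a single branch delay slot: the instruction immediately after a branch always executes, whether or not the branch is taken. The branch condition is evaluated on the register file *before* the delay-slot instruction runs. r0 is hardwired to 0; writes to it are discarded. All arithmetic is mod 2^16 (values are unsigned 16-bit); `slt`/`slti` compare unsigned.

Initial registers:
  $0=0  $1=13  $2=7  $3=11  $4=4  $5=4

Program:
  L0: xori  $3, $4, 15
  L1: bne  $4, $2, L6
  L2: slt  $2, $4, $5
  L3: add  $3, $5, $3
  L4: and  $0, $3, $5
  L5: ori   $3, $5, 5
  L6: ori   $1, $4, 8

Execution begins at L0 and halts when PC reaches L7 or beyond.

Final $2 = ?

  step pc=0: xori  $3, $4, 15  regs=(0,13,7,11,4,4)
  step pc=1: bne  $4, $2, L6  cond=T  regs=(0,13,7,11,4,4)
  step pc=2: slt  $2, $4, $5  regs=(0,13,0,11,4,4)
  step pc=6: ori   $1, $4, 8  regs=(0,12,0,11,4,4)

0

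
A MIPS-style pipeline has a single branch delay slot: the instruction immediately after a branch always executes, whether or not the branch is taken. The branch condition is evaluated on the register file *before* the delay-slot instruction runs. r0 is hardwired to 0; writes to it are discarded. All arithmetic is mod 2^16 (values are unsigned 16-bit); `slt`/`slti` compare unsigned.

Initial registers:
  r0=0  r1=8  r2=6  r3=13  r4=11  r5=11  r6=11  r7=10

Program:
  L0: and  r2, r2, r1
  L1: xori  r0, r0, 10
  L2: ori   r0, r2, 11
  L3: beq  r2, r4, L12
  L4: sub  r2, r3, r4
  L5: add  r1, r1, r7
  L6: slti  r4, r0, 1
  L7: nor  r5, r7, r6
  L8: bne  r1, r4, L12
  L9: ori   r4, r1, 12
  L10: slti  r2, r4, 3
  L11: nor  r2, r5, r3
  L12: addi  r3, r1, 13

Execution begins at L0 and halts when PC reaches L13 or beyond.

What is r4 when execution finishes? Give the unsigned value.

30

PC=0  and  r2, r2, r1        | r0=0 r1=8 r2=0 r3=13 r4=11 r5=11 r6=11 r7=10
PC=1  xori  r0, r0, 10       | r0=0 r1=8 r2=0 r3=13 r4=11 r5=11 r6=11 r7=10
PC=2  ori   r0, r2, 11       | r0=0 r1=8 r2=0 r3=13 r4=11 r5=11 r6=11 r7=10
PC=3  beq  r2, r4, L12       | r0=0 r1=8 r2=0 r3=13 r4=11 r5=11 r6=11 r7=10  [not taken]
PC=4  sub  r2, r3, r4        | r0=0 r1=8 r2=2 r3=13 r4=11 r5=11 r6=11 r7=10
PC=5  add  r1, r1, r7        | r0=0 r1=18 r2=2 r3=13 r4=11 r5=11 r6=11 r7=10
PC=6  slti  r4, r0, 1        | r0=0 r1=18 r2=2 r3=13 r4=1 r5=11 r6=11 r7=10
PC=7  nor  r5, r7, r6        | r0=0 r1=18 r2=2 r3=13 r4=1 r5=65524 r6=11 r7=10
PC=8  bne  r1, r4, L12       | r0=0 r1=18 r2=2 r3=13 r4=1 r5=65524 r6=11 r7=10  [TAKEN]
PC=9  ori   r4, r1, 12       | r0=0 r1=18 r2=2 r3=13 r4=30 r5=65524 r6=11 r7=10
PC=12 addi  r3, r1, 13       | r0=0 r1=18 r2=2 r3=31 r4=30 r5=65524 r6=11 r7=10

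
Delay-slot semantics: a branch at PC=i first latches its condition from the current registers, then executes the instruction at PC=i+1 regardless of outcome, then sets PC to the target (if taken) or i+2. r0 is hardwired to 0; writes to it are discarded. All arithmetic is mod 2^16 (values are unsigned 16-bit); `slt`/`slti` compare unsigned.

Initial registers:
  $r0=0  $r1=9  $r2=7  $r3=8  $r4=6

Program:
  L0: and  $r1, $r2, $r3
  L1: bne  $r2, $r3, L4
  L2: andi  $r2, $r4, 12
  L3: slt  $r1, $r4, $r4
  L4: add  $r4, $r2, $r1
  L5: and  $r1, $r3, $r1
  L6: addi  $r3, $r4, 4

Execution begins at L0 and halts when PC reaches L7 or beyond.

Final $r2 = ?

4

PC=0  and  $r1, $r2, $r3     | $r0=0 $r1=0 $r2=7 $r3=8 $r4=6
PC=1  bne  $r2, $r3, L4      | $r0=0 $r1=0 $r2=7 $r3=8 $r4=6  [TAKEN]
PC=2  andi  $r2, $r4, 12     | $r0=0 $r1=0 $r2=4 $r3=8 $r4=6
PC=4  add  $r4, $r2, $r1     | $r0=0 $r1=0 $r2=4 $r3=8 $r4=4
PC=5  and  $r1, $r3, $r1     | $r0=0 $r1=0 $r2=4 $r3=8 $r4=4
PC=6  addi  $r3, $r4, 4      | $r0=0 $r1=0 $r2=4 $r3=8 $r4=4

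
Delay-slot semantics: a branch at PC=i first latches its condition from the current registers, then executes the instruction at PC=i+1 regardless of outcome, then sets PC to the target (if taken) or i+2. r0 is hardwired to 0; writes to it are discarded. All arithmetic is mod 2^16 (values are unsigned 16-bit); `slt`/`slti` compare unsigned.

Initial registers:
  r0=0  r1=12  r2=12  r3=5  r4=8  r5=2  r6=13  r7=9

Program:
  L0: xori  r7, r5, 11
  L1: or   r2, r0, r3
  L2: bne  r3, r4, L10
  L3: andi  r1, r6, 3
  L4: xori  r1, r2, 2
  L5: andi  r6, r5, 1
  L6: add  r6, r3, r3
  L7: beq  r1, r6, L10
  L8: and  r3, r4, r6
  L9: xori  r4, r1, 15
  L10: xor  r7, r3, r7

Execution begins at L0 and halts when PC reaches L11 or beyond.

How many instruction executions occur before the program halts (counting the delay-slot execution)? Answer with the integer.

PC=0  xori  r7, r5, 11       | r0=0 r1=12 r2=12 r3=5 r4=8 r5=2 r6=13 r7=9
PC=1  or   r2, r0, r3        | r0=0 r1=12 r2=5 r3=5 r4=8 r5=2 r6=13 r7=9
PC=2  bne  r3, r4, L10       | r0=0 r1=12 r2=5 r3=5 r4=8 r5=2 r6=13 r7=9  [TAKEN]
PC=3  andi  r1, r6, 3        | r0=0 r1=1 r2=5 r3=5 r4=8 r5=2 r6=13 r7=9
PC=10 xor  r7, r3, r7        | r0=0 r1=1 r2=5 r3=5 r4=8 r5=2 r6=13 r7=12

5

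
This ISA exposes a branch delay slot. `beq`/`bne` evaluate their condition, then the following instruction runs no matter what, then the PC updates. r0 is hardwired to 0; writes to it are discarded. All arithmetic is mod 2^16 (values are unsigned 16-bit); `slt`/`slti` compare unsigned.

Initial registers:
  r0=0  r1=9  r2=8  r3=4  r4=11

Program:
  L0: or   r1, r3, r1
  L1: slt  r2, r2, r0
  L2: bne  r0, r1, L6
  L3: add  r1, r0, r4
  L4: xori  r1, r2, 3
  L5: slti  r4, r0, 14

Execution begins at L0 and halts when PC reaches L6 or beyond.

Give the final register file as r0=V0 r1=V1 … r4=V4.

PC=0  or   r1, r3, r1        | r0=0 r1=13 r2=8 r3=4 r4=11
PC=1  slt  r2, r2, r0        | r0=0 r1=13 r2=0 r3=4 r4=11
PC=2  bne  r0, r1, L6        | r0=0 r1=13 r2=0 r3=4 r4=11  [TAKEN]
PC=3  add  r1, r0, r4        | r0=0 r1=11 r2=0 r3=4 r4=11

r0=0 r1=11 r2=0 r3=4 r4=11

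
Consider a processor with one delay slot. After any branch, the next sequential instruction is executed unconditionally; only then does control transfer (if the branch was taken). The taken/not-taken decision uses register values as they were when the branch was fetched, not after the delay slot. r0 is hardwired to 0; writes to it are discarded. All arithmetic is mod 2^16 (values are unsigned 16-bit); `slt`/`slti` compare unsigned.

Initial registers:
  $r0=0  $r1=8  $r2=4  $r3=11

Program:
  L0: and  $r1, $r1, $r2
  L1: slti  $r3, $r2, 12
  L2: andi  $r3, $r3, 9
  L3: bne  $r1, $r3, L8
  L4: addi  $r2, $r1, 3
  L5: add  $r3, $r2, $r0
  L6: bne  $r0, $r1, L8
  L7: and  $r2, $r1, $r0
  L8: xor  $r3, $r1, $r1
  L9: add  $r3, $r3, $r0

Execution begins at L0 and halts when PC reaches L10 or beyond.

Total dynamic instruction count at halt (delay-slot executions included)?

7

#0 and  $r1, $r1, $r2 ; 0/0/4/11
#1 slti  $r3, $r2, 12 ; 0/0/4/1
#2 andi  $r3, $r3, 9 ; 0/0/4/1
#3 bne  $r1, $r3, L8 ; 0/0/4/1 ; →target
#4 addi  $r2, $r1, 3 ; 0/0/3/1
#8 xor  $r3, $r1, $r1 ; 0/0/3/0
#9 add  $r3, $r3, $r0 ; 0/0/3/0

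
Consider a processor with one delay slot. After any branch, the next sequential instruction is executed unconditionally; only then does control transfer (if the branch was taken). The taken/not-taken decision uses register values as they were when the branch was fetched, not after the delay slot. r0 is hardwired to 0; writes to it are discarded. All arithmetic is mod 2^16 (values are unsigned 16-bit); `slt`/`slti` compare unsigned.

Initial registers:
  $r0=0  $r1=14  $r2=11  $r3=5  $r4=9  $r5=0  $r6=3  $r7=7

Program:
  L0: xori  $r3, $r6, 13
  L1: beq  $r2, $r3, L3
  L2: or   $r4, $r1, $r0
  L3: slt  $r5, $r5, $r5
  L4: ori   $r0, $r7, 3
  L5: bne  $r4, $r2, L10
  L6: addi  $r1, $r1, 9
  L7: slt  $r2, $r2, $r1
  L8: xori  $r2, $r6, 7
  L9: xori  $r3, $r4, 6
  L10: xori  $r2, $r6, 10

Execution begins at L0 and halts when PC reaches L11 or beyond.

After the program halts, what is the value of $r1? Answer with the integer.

23

[0] xori  $r3, $r6, 13  →  {$r0:0, $r1:14, $r2:11, $r3:14, $r4:9, $r5:0, $r6:3, $r7:7}
[1] beq  $r2, $r3, L3  →  {$r0:0, $r1:14, $r2:11, $r3:14, $r4:9, $r5:0, $r6:3, $r7:7}  ⟨branch fallthrough⟩
[2] or   $r4, $r1, $r0  →  {$r0:0, $r1:14, $r2:11, $r3:14, $r4:14, $r5:0, $r6:3, $r7:7}
[3] slt  $r5, $r5, $r5  →  {$r0:0, $r1:14, $r2:11, $r3:14, $r4:14, $r5:0, $r6:3, $r7:7}
[4] ori   $r0, $r7, 3  →  {$r0:0, $r1:14, $r2:11, $r3:14, $r4:14, $r5:0, $r6:3, $r7:7}
[5] bne  $r4, $r2, L10  →  {$r0:0, $r1:14, $r2:11, $r3:14, $r4:14, $r5:0, $r6:3, $r7:7}  ⟨branch taken⟩
[6] addi  $r1, $r1, 9  →  {$r0:0, $r1:23, $r2:11, $r3:14, $r4:14, $r5:0, $r6:3, $r7:7}
[10] xori  $r2, $r6, 10  →  {$r0:0, $r1:23, $r2:9, $r3:14, $r4:14, $r5:0, $r6:3, $r7:7}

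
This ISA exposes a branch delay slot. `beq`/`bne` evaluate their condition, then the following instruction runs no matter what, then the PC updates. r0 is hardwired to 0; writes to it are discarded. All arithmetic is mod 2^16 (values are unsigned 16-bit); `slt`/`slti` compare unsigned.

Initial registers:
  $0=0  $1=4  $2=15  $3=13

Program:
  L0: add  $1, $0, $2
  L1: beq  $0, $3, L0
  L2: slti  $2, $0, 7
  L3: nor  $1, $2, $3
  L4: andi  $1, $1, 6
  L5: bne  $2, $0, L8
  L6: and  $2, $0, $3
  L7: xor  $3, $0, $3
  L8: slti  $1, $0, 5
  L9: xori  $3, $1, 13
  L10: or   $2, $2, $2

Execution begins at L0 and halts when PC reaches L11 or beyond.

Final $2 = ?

0

  step pc=0: add  $1, $0, $2  regs=(0,15,15,13)
  step pc=1: beq  $0, $3, L0  cond=F  regs=(0,15,15,13)
  step pc=2: slti  $2, $0, 7  regs=(0,15,1,13)
  step pc=3: nor  $1, $2, $3  regs=(0,65522,1,13)
  step pc=4: andi  $1, $1, 6  regs=(0,2,1,13)
  step pc=5: bne  $2, $0, L8  cond=T  regs=(0,2,1,13)
  step pc=6: and  $2, $0, $3  regs=(0,2,0,13)
  step pc=8: slti  $1, $0, 5  regs=(0,1,0,13)
  step pc=9: xori  $3, $1, 13  regs=(0,1,0,12)
  step pc=10: or   $2, $2, $2  regs=(0,1,0,12)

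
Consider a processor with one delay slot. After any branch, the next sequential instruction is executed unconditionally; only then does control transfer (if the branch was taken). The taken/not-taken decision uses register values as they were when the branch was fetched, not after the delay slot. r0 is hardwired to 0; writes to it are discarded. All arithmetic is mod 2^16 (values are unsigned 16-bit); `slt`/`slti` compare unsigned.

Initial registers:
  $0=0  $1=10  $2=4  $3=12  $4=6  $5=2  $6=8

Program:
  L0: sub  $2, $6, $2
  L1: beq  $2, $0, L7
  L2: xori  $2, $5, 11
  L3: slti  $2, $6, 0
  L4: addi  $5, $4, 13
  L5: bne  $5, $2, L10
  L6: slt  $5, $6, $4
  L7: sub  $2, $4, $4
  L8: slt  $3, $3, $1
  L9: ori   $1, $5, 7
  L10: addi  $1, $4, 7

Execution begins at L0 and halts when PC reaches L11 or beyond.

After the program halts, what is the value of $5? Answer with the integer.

  step pc=0: sub  $2, $6, $2  regs=(0,10,4,12,6,2,8)
  step pc=1: beq  $2, $0, L7  cond=F  regs=(0,10,4,12,6,2,8)
  step pc=2: xori  $2, $5, 11  regs=(0,10,9,12,6,2,8)
  step pc=3: slti  $2, $6, 0  regs=(0,10,0,12,6,2,8)
  step pc=4: addi  $5, $4, 13  regs=(0,10,0,12,6,19,8)
  step pc=5: bne  $5, $2, L10  cond=T  regs=(0,10,0,12,6,19,8)
  step pc=6: slt  $5, $6, $4  regs=(0,10,0,12,6,0,8)
  step pc=10: addi  $1, $4, 7  regs=(0,13,0,12,6,0,8)

0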